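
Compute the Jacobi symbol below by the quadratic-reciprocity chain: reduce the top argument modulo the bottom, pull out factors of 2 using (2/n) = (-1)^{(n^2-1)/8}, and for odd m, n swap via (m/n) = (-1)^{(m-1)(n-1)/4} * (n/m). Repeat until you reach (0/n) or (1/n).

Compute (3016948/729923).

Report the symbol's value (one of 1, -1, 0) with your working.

-1

(3016948/729923): 3016948 mod 729923 = 97256, so (3016948/729923) = (97256/729923)
factor out 2^3: 97256 = 2^3·12157; with 729923 mod 8 = 3, (2/729923) = -1; sign now -1; continue with (12157/729923)
flip (12157/729923) -> (729923/12157): both odd, 12157 mod 4 = 1, 729923 mod 4 = 3, so the flip contributes +1; sign now -1
(729923/12157): 729923 mod 12157 = 503, so (729923/12157) = (503/12157)
flip (503/12157) -> (12157/503): both odd, 503 mod 4 = 3, 12157 mod 4 = 1, so the flip contributes +1; sign now -1
(12157/503): 12157 mod 503 = 85, so (12157/503) = (85/503)
flip (85/503) -> (503/85): both odd, 85 mod 4 = 1, 503 mod 4 = 3, so the flip contributes +1; sign now -1
(503/85): 503 mod 85 = 78, so (503/85) = (78/85)
factor out 2^1: 78 = 2^1·39; with 85 mod 8 = 5, (2/85) = -1; sign now +1; continue with (39/85)
flip (39/85) -> (85/39): both odd, 39 mod 4 = 3, 85 mod 4 = 1, so the flip contributes +1; sign now +1
(85/39): 85 mod 39 = 7, so (85/39) = (7/39)
flip (7/39) -> (39/7): both odd, 7 mod 4 = 3, 39 mod 4 = 3, so the flip contributes -1; sign now -1
(39/7): 39 mod 7 = 4, so (39/7) = (4/7)
factor out 2^2: 4 = 2^2·1; with 7 mod 8 = 7, (2/7) = +1; sign now -1; continue with (1/7)
reached (1/7) = 1, so the symbol is -1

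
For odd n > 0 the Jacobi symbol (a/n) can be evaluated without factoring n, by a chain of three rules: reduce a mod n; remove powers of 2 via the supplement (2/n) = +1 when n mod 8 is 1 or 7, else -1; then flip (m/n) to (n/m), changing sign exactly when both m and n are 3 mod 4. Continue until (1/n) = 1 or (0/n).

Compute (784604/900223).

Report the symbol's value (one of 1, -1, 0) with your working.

factor out 2^2: 784604 = 2^2·196151; with 900223 mod 8 = 7, (2/900223) = +1; sign now +1; continue with (196151/900223)
flip (196151/900223) -> (900223/196151): both odd, 196151 mod 4 = 3, 900223 mod 4 = 3, so the flip contributes -1; sign now -1
(900223/196151): 900223 mod 196151 = 115619, so (900223/196151) = (115619/196151)
flip (115619/196151) -> (196151/115619): both odd, 115619 mod 4 = 3, 196151 mod 4 = 3, so the flip contributes -1; sign now +1
(196151/115619): 196151 mod 115619 = 80532, so (196151/115619) = (80532/115619)
factor out 2^2: 80532 = 2^2·20133; with 115619 mod 8 = 3, (2/115619) = -1; sign now +1; continue with (20133/115619)
flip (20133/115619) -> (115619/20133): both odd, 20133 mod 4 = 1, 115619 mod 4 = 3, so the flip contributes +1; sign now +1
(115619/20133): 115619 mod 20133 = 14954, so (115619/20133) = (14954/20133)
factor out 2^1: 14954 = 2^1·7477; with 20133 mod 8 = 5, (2/20133) = -1; sign now -1; continue with (7477/20133)
flip (7477/20133) -> (20133/7477): both odd, 7477 mod 4 = 1, 20133 mod 4 = 1, so the flip contributes +1; sign now -1
(20133/7477): 20133 mod 7477 = 5179, so (20133/7477) = (5179/7477)
flip (5179/7477) -> (7477/5179): both odd, 5179 mod 4 = 3, 7477 mod 4 = 1, so the flip contributes +1; sign now -1
(7477/5179): 7477 mod 5179 = 2298, so (7477/5179) = (2298/5179)
factor out 2^1: 2298 = 2^1·1149; with 5179 mod 8 = 3, (2/5179) = -1; sign now +1; continue with (1149/5179)
flip (1149/5179) -> (5179/1149): both odd, 1149 mod 4 = 1, 5179 mod 4 = 3, so the flip contributes +1; sign now +1
(5179/1149): 5179 mod 1149 = 583, so (5179/1149) = (583/1149)
flip (583/1149) -> (1149/583): both odd, 583 mod 4 = 3, 1149 mod 4 = 1, so the flip contributes +1; sign now +1
(1149/583): 1149 mod 583 = 566, so (1149/583) = (566/583)
factor out 2^1: 566 = 2^1·283; with 583 mod 8 = 7, (2/583) = +1; sign now +1; continue with (283/583)
flip (283/583) -> (583/283): both odd, 283 mod 4 = 3, 583 mod 4 = 3, so the flip contributes -1; sign now -1
(583/283): 583 mod 283 = 17, so (583/283) = (17/283)
flip (17/283) -> (283/17): both odd, 17 mod 4 = 1, 283 mod 4 = 3, so the flip contributes +1; sign now -1
(283/17): 283 mod 17 = 11, so (283/17) = (11/17)
flip (11/17) -> (17/11): both odd, 11 mod 4 = 3, 17 mod 4 = 1, so the flip contributes +1; sign now -1
(17/11): 17 mod 11 = 6, so (17/11) = (6/11)
factor out 2^1: 6 = 2^1·3; with 11 mod 8 = 3, (2/11) = -1; sign now +1; continue with (3/11)
flip (3/11) -> (11/3): both odd, 3 mod 4 = 3, 11 mod 4 = 3, so the flip contributes -1; sign now -1
(11/3): 11 mod 3 = 2, so (11/3) = (2/3)
factor out 2^1: 2 = 2^1·1; with 3 mod 8 = 3, (2/3) = -1; sign now +1; continue with (1/3)
reached (1/3) = 1, so the symbol is +1

1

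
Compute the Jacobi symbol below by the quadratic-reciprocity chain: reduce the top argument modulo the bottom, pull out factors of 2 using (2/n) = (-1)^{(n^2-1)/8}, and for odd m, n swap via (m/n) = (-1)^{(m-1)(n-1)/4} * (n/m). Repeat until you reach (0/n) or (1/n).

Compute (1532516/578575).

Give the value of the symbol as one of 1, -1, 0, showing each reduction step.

-1

(1532516/578575): 1532516 mod 578575 = 375366, so (1532516/578575) = (375366/578575)
factor out 2^1: 375366 = 2^1·187683; with 578575 mod 8 = 7, (2/578575) = +1; sign now +1; continue with (187683/578575)
flip (187683/578575) -> (578575/187683): both odd, 187683 mod 4 = 3, 578575 mod 4 = 3, so the flip contributes -1; sign now -1
(578575/187683): 578575 mod 187683 = 15526, so (578575/187683) = (15526/187683)
factor out 2^1: 15526 = 2^1·7763; with 187683 mod 8 = 3, (2/187683) = -1; sign now +1; continue with (7763/187683)
flip (7763/187683) -> (187683/7763): both odd, 7763 mod 4 = 3, 187683 mod 4 = 3, so the flip contributes -1; sign now -1
(187683/7763): 187683 mod 7763 = 1371, so (187683/7763) = (1371/7763)
flip (1371/7763) -> (7763/1371): both odd, 1371 mod 4 = 3, 7763 mod 4 = 3, so the flip contributes -1; sign now +1
(7763/1371): 7763 mod 1371 = 908, so (7763/1371) = (908/1371)
factor out 2^2: 908 = 2^2·227; with 1371 mod 8 = 3, (2/1371) = -1; sign now +1; continue with (227/1371)
flip (227/1371) -> (1371/227): both odd, 227 mod 4 = 3, 1371 mod 4 = 3, so the flip contributes -1; sign now -1
(1371/227): 1371 mod 227 = 9, so (1371/227) = (9/227)
flip (9/227) -> (227/9): both odd, 9 mod 4 = 1, 227 mod 4 = 3, so the flip contributes +1; sign now -1
(227/9): 227 mod 9 = 2, so (227/9) = (2/9)
factor out 2^1: 2 = 2^1·1; with 9 mod 8 = 1, (2/9) = +1; sign now -1; continue with (1/9)
reached (1/9) = 1, so the symbol is -1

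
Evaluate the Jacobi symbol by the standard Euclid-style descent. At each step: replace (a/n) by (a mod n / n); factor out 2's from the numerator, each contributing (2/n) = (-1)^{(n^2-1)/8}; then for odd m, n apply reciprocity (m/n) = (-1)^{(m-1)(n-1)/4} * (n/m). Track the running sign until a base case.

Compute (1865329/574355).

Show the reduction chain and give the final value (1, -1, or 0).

-1

(1865329/574355) = (142264/574355)   [reduce mod 574355]
142264 = 2^3·17783; (2/574355) = -1 since 574355 mod 8 = 3, so (142264/574355) = (-1)^3·(17783/574355); sign now -1
reciprocity: (17783/574355) = -1·(574355/17783) since 17783 mod 4 = 3, 574355 mod 4 = 3; sign now +1
(574355/17783) = (5299/17783)   [reduce mod 17783]
reciprocity: (5299/17783) = -1·(17783/5299) since 5299 mod 4 = 3, 17783 mod 4 = 3; sign now -1
(17783/5299) = (1886/5299)   [reduce mod 5299]
1886 = 2^1·943; (2/5299) = -1 since 5299 mod 8 = 3, so (1886/5299) = (-1)^1·(943/5299); sign now +1
reciprocity: (943/5299) = -1·(5299/943) since 943 mod 4 = 3, 5299 mod 4 = 3; sign now -1
(5299/943) = (584/943)   [reduce mod 943]
584 = 2^3·73; (2/943) = +1 since 943 mod 8 = 7, so (584/943) = (+1)^3·(73/943); sign now -1
reciprocity: (73/943) = +1·(943/73) since 73 mod 4 = 1, 943 mod 4 = 3; sign now -1
(943/73) = (67/73)   [reduce mod 73]
reciprocity: (67/73) = +1·(73/67) since 67 mod 4 = 3, 73 mod 4 = 1; sign now -1
(73/67) = (6/67)   [reduce mod 67]
6 = 2^1·3; (2/67) = -1 since 67 mod 8 = 3, so (6/67) = (-1)^1·(3/67); sign now +1
reciprocity: (3/67) = -1·(67/3) since 3 mod 4 = 3, 67 mod 4 = 3; sign now -1
(67/3) = (1/3)   [reduce mod 3]
(1/3) = 1; final value = sign = -1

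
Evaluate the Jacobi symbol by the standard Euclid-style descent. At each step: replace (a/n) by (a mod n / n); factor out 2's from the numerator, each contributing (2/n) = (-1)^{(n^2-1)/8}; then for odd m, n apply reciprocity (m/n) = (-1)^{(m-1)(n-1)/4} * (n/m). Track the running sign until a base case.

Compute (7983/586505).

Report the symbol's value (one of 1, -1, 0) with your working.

flip (7983/586505) -> (586505/7983): both odd, 7983 mod 4 = 3, 586505 mod 4 = 1, so the flip contributes +1; sign now +1
(586505/7983): 586505 mod 7983 = 3746, so (586505/7983) = (3746/7983)
factor out 2^1: 3746 = 2^1·1873; with 7983 mod 8 = 7, (2/7983) = +1; sign now +1; continue with (1873/7983)
flip (1873/7983) -> (7983/1873): both odd, 1873 mod 4 = 1, 7983 mod 4 = 3, so the flip contributes +1; sign now +1
(7983/1873): 7983 mod 1873 = 491, so (7983/1873) = (491/1873)
flip (491/1873) -> (1873/491): both odd, 491 mod 4 = 3, 1873 mod 4 = 1, so the flip contributes +1; sign now +1
(1873/491): 1873 mod 491 = 400, so (1873/491) = (400/491)
factor out 2^4: 400 = 2^4·25; with 491 mod 8 = 3, (2/491) = -1; sign now +1; continue with (25/491)
flip (25/491) -> (491/25): both odd, 25 mod 4 = 1, 491 mod 4 = 3, so the flip contributes +1; sign now +1
(491/25): 491 mod 25 = 16, so (491/25) = (16/25)
factor out 2^4: 16 = 2^4·1; with 25 mod 8 = 1, (2/25) = +1; sign now +1; continue with (1/25)
reached (1/25) = 1, so the symbol is +1

1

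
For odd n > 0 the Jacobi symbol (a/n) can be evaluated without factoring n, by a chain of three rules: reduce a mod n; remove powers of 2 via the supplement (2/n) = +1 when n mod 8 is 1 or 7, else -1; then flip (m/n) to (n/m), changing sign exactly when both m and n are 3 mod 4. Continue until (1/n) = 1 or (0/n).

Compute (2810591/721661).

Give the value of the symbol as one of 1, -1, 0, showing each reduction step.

-1

(2810591/721661): 2810591 mod 721661 = 645608, so (2810591/721661) = (645608/721661)
factor out 2^3: 645608 = 2^3·80701; with 721661 mod 8 = 5, (2/721661) = -1; sign now -1; continue with (80701/721661)
flip (80701/721661) -> (721661/80701): both odd, 80701 mod 4 = 1, 721661 mod 4 = 1, so the flip contributes +1; sign now -1
(721661/80701): 721661 mod 80701 = 76053, so (721661/80701) = (76053/80701)
flip (76053/80701) -> (80701/76053): both odd, 76053 mod 4 = 1, 80701 mod 4 = 1, so the flip contributes +1; sign now -1
(80701/76053): 80701 mod 76053 = 4648, so (80701/76053) = (4648/76053)
factor out 2^3: 4648 = 2^3·581; with 76053 mod 8 = 5, (2/76053) = -1; sign now +1; continue with (581/76053)
flip (581/76053) -> (76053/581): both odd, 581 mod 4 = 1, 76053 mod 4 = 1, so the flip contributes +1; sign now +1
(76053/581): 76053 mod 581 = 523, so (76053/581) = (523/581)
flip (523/581) -> (581/523): both odd, 523 mod 4 = 3, 581 mod 4 = 1, so the flip contributes +1; sign now +1
(581/523): 581 mod 523 = 58, so (581/523) = (58/523)
factor out 2^1: 58 = 2^1·29; with 523 mod 8 = 3, (2/523) = -1; sign now -1; continue with (29/523)
flip (29/523) -> (523/29): both odd, 29 mod 4 = 1, 523 mod 4 = 3, so the flip contributes +1; sign now -1
(523/29): 523 mod 29 = 1, so (523/29) = (1/29)
reached (1/29) = 1, so the symbol is -1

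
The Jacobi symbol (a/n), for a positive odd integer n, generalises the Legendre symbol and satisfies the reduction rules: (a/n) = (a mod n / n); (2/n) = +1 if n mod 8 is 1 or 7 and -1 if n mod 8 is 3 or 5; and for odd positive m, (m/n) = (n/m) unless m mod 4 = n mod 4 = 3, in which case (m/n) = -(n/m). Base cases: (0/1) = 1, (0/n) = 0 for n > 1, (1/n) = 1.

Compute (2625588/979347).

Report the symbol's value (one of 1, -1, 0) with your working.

0

(2625588/979347): 2625588 mod 979347 = 666894, so (2625588/979347) = (666894/979347)
factor out 2^1: 666894 = 2^1·333447; with 979347 mod 8 = 3, (2/979347) = -1; sign now -1; continue with (333447/979347)
flip (333447/979347) -> (979347/333447): both odd, 333447 mod 4 = 3, 979347 mod 4 = 3, so the flip contributes -1; sign now +1
(979347/333447): 979347 mod 333447 = 312453, so (979347/333447) = (312453/333447)
flip (312453/333447) -> (333447/312453): both odd, 312453 mod 4 = 1, 333447 mod 4 = 3, so the flip contributes +1; sign now +1
(333447/312453): 333447 mod 312453 = 20994, so (333447/312453) = (20994/312453)
factor out 2^1: 20994 = 2^1·10497; with 312453 mod 8 = 5, (2/312453) = -1; sign now -1; continue with (10497/312453)
flip (10497/312453) -> (312453/10497): both odd, 10497 mod 4 = 1, 312453 mod 4 = 1, so the flip contributes +1; sign now -1
(312453/10497): 312453 mod 10497 = 8040, so (312453/10497) = (8040/10497)
factor out 2^3: 8040 = 2^3·1005; with 10497 mod 8 = 1, (2/10497) = +1; sign now -1; continue with (1005/10497)
flip (1005/10497) -> (10497/1005): both odd, 1005 mod 4 = 1, 10497 mod 4 = 1, so the flip contributes +1; sign now -1
(10497/1005): 10497 mod 1005 = 447, so (10497/1005) = (447/1005)
flip (447/1005) -> (1005/447): both odd, 447 mod 4 = 3, 1005 mod 4 = 1, so the flip contributes +1; sign now -1
(1005/447): 1005 mod 447 = 111, so (1005/447) = (111/447)
flip (111/447) -> (447/111): both odd, 111 mod 4 = 3, 447 mod 4 = 3, so the flip contributes -1; sign now +1
(447/111): 447 mod 111 = 3, so (447/111) = (3/111)
flip (3/111) -> (111/3): both odd, 3 mod 4 = 3, 111 mod 4 = 3, so the flip contributes -1; sign now -1
(111/3): 111 mod 3 = 0, so (111/3) = (0/3)
reached (0/3); gcd(a, n) > 1, so (0/3) = 0 and the symbol is 0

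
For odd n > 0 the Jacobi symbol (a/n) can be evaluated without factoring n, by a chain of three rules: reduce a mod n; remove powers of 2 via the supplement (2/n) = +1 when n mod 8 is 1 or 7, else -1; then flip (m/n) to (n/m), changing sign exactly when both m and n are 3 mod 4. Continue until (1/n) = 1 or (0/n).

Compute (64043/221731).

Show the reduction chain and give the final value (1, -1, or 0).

1

flip (64043/221731) -> (221731/64043): both odd, 64043 mod 4 = 3, 221731 mod 4 = 3, so the flip contributes -1; sign now -1
(221731/64043): 221731 mod 64043 = 29602, so (221731/64043) = (29602/64043)
factor out 2^1: 29602 = 2^1·14801; with 64043 mod 8 = 3, (2/64043) = -1; sign now +1; continue with (14801/64043)
flip (14801/64043) -> (64043/14801): both odd, 14801 mod 4 = 1, 64043 mod 4 = 3, so the flip contributes +1; sign now +1
(64043/14801): 64043 mod 14801 = 4839, so (64043/14801) = (4839/14801)
flip (4839/14801) -> (14801/4839): both odd, 4839 mod 4 = 3, 14801 mod 4 = 1, so the flip contributes +1; sign now +1
(14801/4839): 14801 mod 4839 = 284, so (14801/4839) = (284/4839)
factor out 2^2: 284 = 2^2·71; with 4839 mod 8 = 7, (2/4839) = +1; sign now +1; continue with (71/4839)
flip (71/4839) -> (4839/71): both odd, 71 mod 4 = 3, 4839 mod 4 = 3, so the flip contributes -1; sign now -1
(4839/71): 4839 mod 71 = 11, so (4839/71) = (11/71)
flip (11/71) -> (71/11): both odd, 11 mod 4 = 3, 71 mod 4 = 3, so the flip contributes -1; sign now +1
(71/11): 71 mod 11 = 5, so (71/11) = (5/11)
flip (5/11) -> (11/5): both odd, 5 mod 4 = 1, 11 mod 4 = 3, so the flip contributes +1; sign now +1
(11/5): 11 mod 5 = 1, so (11/5) = (1/5)
reached (1/5) = 1, so the symbol is +1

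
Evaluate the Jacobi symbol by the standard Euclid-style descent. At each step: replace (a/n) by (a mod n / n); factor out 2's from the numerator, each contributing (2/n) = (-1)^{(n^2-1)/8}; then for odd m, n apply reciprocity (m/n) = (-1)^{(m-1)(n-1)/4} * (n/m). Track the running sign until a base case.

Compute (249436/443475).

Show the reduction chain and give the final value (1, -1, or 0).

-1

factor out 2^2: 249436 = 2^2·62359; with 443475 mod 8 = 3, (2/443475) = -1; sign now +1; continue with (62359/443475)
flip (62359/443475) -> (443475/62359): both odd, 62359 mod 4 = 3, 443475 mod 4 = 3, so the flip contributes -1; sign now -1
(443475/62359): 443475 mod 62359 = 6962, so (443475/62359) = (6962/62359)
factor out 2^1: 6962 = 2^1·3481; with 62359 mod 8 = 7, (2/62359) = +1; sign now -1; continue with (3481/62359)
flip (3481/62359) -> (62359/3481): both odd, 3481 mod 4 = 1, 62359 mod 4 = 3, so the flip contributes +1; sign now -1
(62359/3481): 62359 mod 3481 = 3182, so (62359/3481) = (3182/3481)
factor out 2^1: 3182 = 2^1·1591; with 3481 mod 8 = 1, (2/3481) = +1; sign now -1; continue with (1591/3481)
flip (1591/3481) -> (3481/1591): both odd, 1591 mod 4 = 3, 3481 mod 4 = 1, so the flip contributes +1; sign now -1
(3481/1591): 3481 mod 1591 = 299, so (3481/1591) = (299/1591)
flip (299/1591) -> (1591/299): both odd, 299 mod 4 = 3, 1591 mod 4 = 3, so the flip contributes -1; sign now +1
(1591/299): 1591 mod 299 = 96, so (1591/299) = (96/299)
factor out 2^5: 96 = 2^5·3; with 299 mod 8 = 3, (2/299) = -1; sign now -1; continue with (3/299)
flip (3/299) -> (299/3): both odd, 3 mod 4 = 3, 299 mod 4 = 3, so the flip contributes -1; sign now +1
(299/3): 299 mod 3 = 2, so (299/3) = (2/3)
factor out 2^1: 2 = 2^1·1; with 3 mod 8 = 3, (2/3) = -1; sign now -1; continue with (1/3)
reached (1/3) = 1, so the symbol is -1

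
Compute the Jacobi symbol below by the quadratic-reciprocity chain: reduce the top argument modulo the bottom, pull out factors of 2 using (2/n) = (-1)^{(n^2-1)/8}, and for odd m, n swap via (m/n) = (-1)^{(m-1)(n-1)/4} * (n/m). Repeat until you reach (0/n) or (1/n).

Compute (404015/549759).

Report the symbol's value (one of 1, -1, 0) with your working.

1

reciprocity: (404015/549759) = -1·(549759/404015) since 404015 mod 4 = 3, 549759 mod 4 = 3; sign now -1
(549759/404015) = (145744/404015)   [reduce mod 404015]
145744 = 2^4·9109; (2/404015) = +1 since 404015 mod 8 = 7, so (145744/404015) = (+1)^4·(9109/404015); sign now -1
reciprocity: (9109/404015) = +1·(404015/9109) since 9109 mod 4 = 1, 404015 mod 4 = 3; sign now -1
(404015/9109) = (3219/9109)   [reduce mod 9109]
reciprocity: (3219/9109) = +1·(9109/3219) since 3219 mod 4 = 3, 9109 mod 4 = 1; sign now -1
(9109/3219) = (2671/3219)   [reduce mod 3219]
reciprocity: (2671/3219) = -1·(3219/2671) since 2671 mod 4 = 3, 3219 mod 4 = 3; sign now +1
(3219/2671) = (548/2671)   [reduce mod 2671]
548 = 2^2·137; (2/2671) = +1 since 2671 mod 8 = 7, so (548/2671) = (+1)^2·(137/2671); sign now +1
reciprocity: (137/2671) = +1·(2671/137) since 137 mod 4 = 1, 2671 mod 4 = 3; sign now +1
(2671/137) = (68/137)   [reduce mod 137]
68 = 2^2·17; (2/137) = +1 since 137 mod 8 = 1, so (68/137) = (+1)^2·(17/137); sign now +1
reciprocity: (17/137) = +1·(137/17) since 17 mod 4 = 1, 137 mod 4 = 1; sign now +1
(137/17) = (1/17)   [reduce mod 17]
(1/17) = 1; final value = sign = +1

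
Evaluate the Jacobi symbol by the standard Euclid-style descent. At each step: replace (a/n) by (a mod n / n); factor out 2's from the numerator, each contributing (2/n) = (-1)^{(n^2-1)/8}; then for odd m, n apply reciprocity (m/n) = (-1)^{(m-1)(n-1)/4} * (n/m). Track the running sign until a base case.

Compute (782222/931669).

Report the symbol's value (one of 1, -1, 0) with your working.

0

782222 = 2^1·391111; (2/931669) = -1 since 931669 mod 8 = 5, so (782222/931669) = (-1)^1·(391111/931669); sign now -1
reciprocity: (391111/931669) = +1·(931669/391111) since 391111 mod 4 = 3, 931669 mod 4 = 1; sign now -1
(931669/391111) = (149447/391111)   [reduce mod 391111]
reciprocity: (149447/391111) = -1·(391111/149447) since 149447 mod 4 = 3, 391111 mod 4 = 3; sign now +1
(391111/149447) = (92217/149447)   [reduce mod 149447]
reciprocity: (92217/149447) = +1·(149447/92217) since 92217 mod 4 = 1, 149447 mod 4 = 3; sign now +1
(149447/92217) = (57230/92217)   [reduce mod 92217]
57230 = 2^1·28615; (2/92217) = +1 since 92217 mod 8 = 1, so (57230/92217) = (+1)^1·(28615/92217); sign now +1
reciprocity: (28615/92217) = +1·(92217/28615) since 28615 mod 4 = 3, 92217 mod 4 = 1; sign now +1
(92217/28615) = (6372/28615)   [reduce mod 28615]
6372 = 2^2·1593; (2/28615) = +1 since 28615 mod 8 = 7, so (6372/28615) = (+1)^2·(1593/28615); sign now +1
reciprocity: (1593/28615) = +1·(28615/1593) since 1593 mod 4 = 1, 28615 mod 4 = 3; sign now +1
(28615/1593) = (1534/1593)   [reduce mod 1593]
1534 = 2^1·767; (2/1593) = +1 since 1593 mod 8 = 1, so (1534/1593) = (+1)^1·(767/1593); sign now +1
reciprocity: (767/1593) = +1·(1593/767) since 767 mod 4 = 3, 1593 mod 4 = 1; sign now +1
(1593/767) = (59/767)   [reduce mod 767]
reciprocity: (59/767) = -1·(767/59) since 59 mod 4 = 3, 767 mod 4 = 3; sign now -1
(767/59) = (0/59)   [reduce mod 59]
(0/59) = 0   [gcd(a, n) > 1]; final value = 0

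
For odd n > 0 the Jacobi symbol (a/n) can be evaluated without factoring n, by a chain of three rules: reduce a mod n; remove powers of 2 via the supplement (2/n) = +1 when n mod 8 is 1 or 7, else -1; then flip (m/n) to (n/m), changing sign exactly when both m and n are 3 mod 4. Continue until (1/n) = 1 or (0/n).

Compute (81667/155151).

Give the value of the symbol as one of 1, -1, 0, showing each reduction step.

reciprocity: (81667/155151) = -1·(155151/81667) since 81667 mod 4 = 3, 155151 mod 4 = 3; sign now -1
(155151/81667) = (73484/81667)   [reduce mod 81667]
73484 = 2^2·18371; (2/81667) = -1 since 81667 mod 8 = 3, so (73484/81667) = (-1)^2·(18371/81667); sign now -1
reciprocity: (18371/81667) = -1·(81667/18371) since 18371 mod 4 = 3, 81667 mod 4 = 3; sign now +1
(81667/18371) = (8183/18371)   [reduce mod 18371]
reciprocity: (8183/18371) = -1·(18371/8183) since 8183 mod 4 = 3, 18371 mod 4 = 3; sign now -1
(18371/8183) = (2005/8183)   [reduce mod 8183]
reciprocity: (2005/8183) = +1·(8183/2005) since 2005 mod 4 = 1, 8183 mod 4 = 3; sign now -1
(8183/2005) = (163/2005)   [reduce mod 2005]
reciprocity: (163/2005) = +1·(2005/163) since 163 mod 4 = 3, 2005 mod 4 = 1; sign now -1
(2005/163) = (49/163)   [reduce mod 163]
reciprocity: (49/163) = +1·(163/49) since 49 mod 4 = 1, 163 mod 4 = 3; sign now -1
(163/49) = (16/49)   [reduce mod 49]
16 = 2^4·1; (2/49) = +1 since 49 mod 8 = 1, so (16/49) = (+1)^4·(1/49); sign now -1
(1/49) = 1; final value = sign = -1

-1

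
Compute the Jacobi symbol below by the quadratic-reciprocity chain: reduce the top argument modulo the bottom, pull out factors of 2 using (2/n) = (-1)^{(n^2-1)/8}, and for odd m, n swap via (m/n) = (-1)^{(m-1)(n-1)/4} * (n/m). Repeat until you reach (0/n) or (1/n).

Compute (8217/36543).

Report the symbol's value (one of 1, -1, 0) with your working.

0

flip (8217/36543) -> (36543/8217): both odd, 8217 mod 4 = 1, 36543 mod 4 = 3, so the flip contributes +1; sign now +1
(36543/8217): 36543 mod 8217 = 3675, so (36543/8217) = (3675/8217)
flip (3675/8217) -> (8217/3675): both odd, 3675 mod 4 = 3, 8217 mod 4 = 1, so the flip contributes +1; sign now +1
(8217/3675): 8217 mod 3675 = 867, so (8217/3675) = (867/3675)
flip (867/3675) -> (3675/867): both odd, 867 mod 4 = 3, 3675 mod 4 = 3, so the flip contributes -1; sign now -1
(3675/867): 3675 mod 867 = 207, so (3675/867) = (207/867)
flip (207/867) -> (867/207): both odd, 207 mod 4 = 3, 867 mod 4 = 3, so the flip contributes -1; sign now +1
(867/207): 867 mod 207 = 39, so (867/207) = (39/207)
flip (39/207) -> (207/39): both odd, 39 mod 4 = 3, 207 mod 4 = 3, so the flip contributes -1; sign now -1
(207/39): 207 mod 39 = 12, so (207/39) = (12/39)
factor out 2^2: 12 = 2^2·3; with 39 mod 8 = 7, (2/39) = +1; sign now -1; continue with (3/39)
flip (3/39) -> (39/3): both odd, 3 mod 4 = 3, 39 mod 4 = 3, so the flip contributes -1; sign now +1
(39/3): 39 mod 3 = 0, so (39/3) = (0/3)
reached (0/3); gcd(a, n) > 1, so (0/3) = 0 and the symbol is 0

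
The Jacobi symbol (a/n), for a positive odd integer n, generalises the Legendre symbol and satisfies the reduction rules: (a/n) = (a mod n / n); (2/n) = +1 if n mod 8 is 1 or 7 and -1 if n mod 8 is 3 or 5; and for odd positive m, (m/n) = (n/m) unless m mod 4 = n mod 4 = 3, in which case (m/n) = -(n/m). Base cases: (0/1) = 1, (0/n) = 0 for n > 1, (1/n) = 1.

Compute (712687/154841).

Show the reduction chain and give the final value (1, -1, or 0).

(712687/154841): 712687 mod 154841 = 93323, so (712687/154841) = (93323/154841)
flip (93323/154841) -> (154841/93323): both odd, 93323 mod 4 = 3, 154841 mod 4 = 1, so the flip contributes +1; sign now +1
(154841/93323): 154841 mod 93323 = 61518, so (154841/93323) = (61518/93323)
factor out 2^1: 61518 = 2^1·30759; with 93323 mod 8 = 3, (2/93323) = -1; sign now -1; continue with (30759/93323)
flip (30759/93323) -> (93323/30759): both odd, 30759 mod 4 = 3, 93323 mod 4 = 3, so the flip contributes -1; sign now +1
(93323/30759): 93323 mod 30759 = 1046, so (93323/30759) = (1046/30759)
factor out 2^1: 1046 = 2^1·523; with 30759 mod 8 = 7, (2/30759) = +1; sign now +1; continue with (523/30759)
flip (523/30759) -> (30759/523): both odd, 523 mod 4 = 3, 30759 mod 4 = 3, so the flip contributes -1; sign now -1
(30759/523): 30759 mod 523 = 425, so (30759/523) = (425/523)
flip (425/523) -> (523/425): both odd, 425 mod 4 = 1, 523 mod 4 = 3, so the flip contributes +1; sign now -1
(523/425): 523 mod 425 = 98, so (523/425) = (98/425)
factor out 2^1: 98 = 2^1·49; with 425 mod 8 = 1, (2/425) = +1; sign now -1; continue with (49/425)
flip (49/425) -> (425/49): both odd, 49 mod 4 = 1, 425 mod 4 = 1, so the flip contributes +1; sign now -1
(425/49): 425 mod 49 = 33, so (425/49) = (33/49)
flip (33/49) -> (49/33): both odd, 33 mod 4 = 1, 49 mod 4 = 1, so the flip contributes +1; sign now -1
(49/33): 49 mod 33 = 16, so (49/33) = (16/33)
factor out 2^4: 16 = 2^4·1; with 33 mod 8 = 1, (2/33) = +1; sign now -1; continue with (1/33)
reached (1/33) = 1, so the symbol is -1

-1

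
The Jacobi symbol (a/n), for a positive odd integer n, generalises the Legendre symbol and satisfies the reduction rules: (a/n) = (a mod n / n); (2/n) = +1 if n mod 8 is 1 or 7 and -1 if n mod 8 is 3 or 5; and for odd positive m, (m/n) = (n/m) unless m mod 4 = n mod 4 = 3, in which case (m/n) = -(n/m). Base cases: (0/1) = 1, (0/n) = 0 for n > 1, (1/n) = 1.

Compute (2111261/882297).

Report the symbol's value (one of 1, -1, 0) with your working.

(2111261/882297) = (346667/882297)   [reduce mod 882297]
reciprocity: (346667/882297) = +1·(882297/346667) since 346667 mod 4 = 3, 882297 mod 4 = 1; sign now +1
(882297/346667) = (188963/346667)   [reduce mod 346667]
reciprocity: (188963/346667) = -1·(346667/188963) since 188963 mod 4 = 3, 346667 mod 4 = 3; sign now -1
(346667/188963) = (157704/188963)   [reduce mod 188963]
157704 = 2^3·19713; (2/188963) = -1 since 188963 mod 8 = 3, so (157704/188963) = (-1)^3·(19713/188963); sign now +1
reciprocity: (19713/188963) = +1·(188963/19713) since 19713 mod 4 = 1, 188963 mod 4 = 3; sign now +1
(188963/19713) = (11546/19713)   [reduce mod 19713]
11546 = 2^1·5773; (2/19713) = +1 since 19713 mod 8 = 1, so (11546/19713) = (+1)^1·(5773/19713); sign now +1
reciprocity: (5773/19713) = +1·(19713/5773) since 5773 mod 4 = 1, 19713 mod 4 = 1; sign now +1
(19713/5773) = (2394/5773)   [reduce mod 5773]
2394 = 2^1·1197; (2/5773) = -1 since 5773 mod 8 = 5, so (2394/5773) = (-1)^1·(1197/5773); sign now -1
reciprocity: (1197/5773) = +1·(5773/1197) since 1197 mod 4 = 1, 5773 mod 4 = 1; sign now -1
(5773/1197) = (985/1197)   [reduce mod 1197]
reciprocity: (985/1197) = +1·(1197/985) since 985 mod 4 = 1, 1197 mod 4 = 1; sign now -1
(1197/985) = (212/985)   [reduce mod 985]
212 = 2^2·53; (2/985) = +1 since 985 mod 8 = 1, so (212/985) = (+1)^2·(53/985); sign now -1
reciprocity: (53/985) = +1·(985/53) since 53 mod 4 = 1, 985 mod 4 = 1; sign now -1
(985/53) = (31/53)   [reduce mod 53]
reciprocity: (31/53) = +1·(53/31) since 31 mod 4 = 3, 53 mod 4 = 1; sign now -1
(53/31) = (22/31)   [reduce mod 31]
22 = 2^1·11; (2/31) = +1 since 31 mod 8 = 7, so (22/31) = (+1)^1·(11/31); sign now -1
reciprocity: (11/31) = -1·(31/11) since 11 mod 4 = 3, 31 mod 4 = 3; sign now +1
(31/11) = (9/11)   [reduce mod 11]
reciprocity: (9/11) = +1·(11/9) since 9 mod 4 = 1, 11 mod 4 = 3; sign now +1
(11/9) = (2/9)   [reduce mod 9]
2 = 2^1·1; (2/9) = +1 since 9 mod 8 = 1, so (2/9) = (+1)^1·(1/9); sign now +1
(1/9) = 1; final value = sign = +1

1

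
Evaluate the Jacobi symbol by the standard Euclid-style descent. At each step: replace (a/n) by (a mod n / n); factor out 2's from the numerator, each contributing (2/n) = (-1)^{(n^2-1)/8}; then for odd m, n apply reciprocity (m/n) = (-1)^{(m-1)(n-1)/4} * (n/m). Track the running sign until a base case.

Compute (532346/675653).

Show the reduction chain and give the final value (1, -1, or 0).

532346 = 2^1·266173; (2/675653) = -1 since 675653 mod 8 = 5, so (532346/675653) = (-1)^1·(266173/675653); sign now -1
reciprocity: (266173/675653) = +1·(675653/266173) since 266173 mod 4 = 1, 675653 mod 4 = 1; sign now -1
(675653/266173) = (143307/266173)   [reduce mod 266173]
reciprocity: (143307/266173) = +1·(266173/143307) since 143307 mod 4 = 3, 266173 mod 4 = 1; sign now -1
(266173/143307) = (122866/143307)   [reduce mod 143307]
122866 = 2^1·61433; (2/143307) = -1 since 143307 mod 8 = 3, so (122866/143307) = (-1)^1·(61433/143307); sign now +1
reciprocity: (61433/143307) = +1·(143307/61433) since 61433 mod 4 = 1, 143307 mod 4 = 3; sign now +1
(143307/61433) = (20441/61433)   [reduce mod 61433]
reciprocity: (20441/61433) = +1·(61433/20441) since 20441 mod 4 = 1, 61433 mod 4 = 1; sign now +1
(61433/20441) = (110/20441)   [reduce mod 20441]
110 = 2^1·55; (2/20441) = +1 since 20441 mod 8 = 1, so (110/20441) = (+1)^1·(55/20441); sign now +1
reciprocity: (55/20441) = +1·(20441/55) since 55 mod 4 = 3, 20441 mod 4 = 1; sign now +1
(20441/55) = (36/55)   [reduce mod 55]
36 = 2^2·9; (2/55) = +1 since 55 mod 8 = 7, so (36/55) = (+1)^2·(9/55); sign now +1
reciprocity: (9/55) = +1·(55/9) since 9 mod 4 = 1, 55 mod 4 = 3; sign now +1
(55/9) = (1/9)   [reduce mod 9]
(1/9) = 1; final value = sign = +1

1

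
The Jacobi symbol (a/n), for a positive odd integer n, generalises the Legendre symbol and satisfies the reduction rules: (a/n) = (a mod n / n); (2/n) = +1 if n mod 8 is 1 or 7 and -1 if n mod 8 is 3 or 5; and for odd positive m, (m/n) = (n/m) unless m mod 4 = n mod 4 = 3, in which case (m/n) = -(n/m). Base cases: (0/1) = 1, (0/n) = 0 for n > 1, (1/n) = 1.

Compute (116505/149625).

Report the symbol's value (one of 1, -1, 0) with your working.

reciprocity: (116505/149625) = +1·(149625/116505) since 116505 mod 4 = 1, 149625 mod 4 = 1; sign now +1
(149625/116505) = (33120/116505)   [reduce mod 116505]
33120 = 2^5·1035; (2/116505) = +1 since 116505 mod 8 = 1, so (33120/116505) = (+1)^5·(1035/116505); sign now +1
reciprocity: (1035/116505) = +1·(116505/1035) since 1035 mod 4 = 3, 116505 mod 4 = 1; sign now +1
(116505/1035) = (585/1035)   [reduce mod 1035]
reciprocity: (585/1035) = +1·(1035/585) since 585 mod 4 = 1, 1035 mod 4 = 3; sign now +1
(1035/585) = (450/585)   [reduce mod 585]
450 = 2^1·225; (2/585) = +1 since 585 mod 8 = 1, so (450/585) = (+1)^1·(225/585); sign now +1
reciprocity: (225/585) = +1·(585/225) since 225 mod 4 = 1, 585 mod 4 = 1; sign now +1
(585/225) = (135/225)   [reduce mod 225]
reciprocity: (135/225) = +1·(225/135) since 135 mod 4 = 3, 225 mod 4 = 1; sign now +1
(225/135) = (90/135)   [reduce mod 135]
90 = 2^1·45; (2/135) = +1 since 135 mod 8 = 7, so (90/135) = (+1)^1·(45/135); sign now +1
reciprocity: (45/135) = +1·(135/45) since 45 mod 4 = 1, 135 mod 4 = 3; sign now +1
(135/45) = (0/45)   [reduce mod 45]
(0/45) = 0   [gcd(a, n) > 1]; final value = 0

0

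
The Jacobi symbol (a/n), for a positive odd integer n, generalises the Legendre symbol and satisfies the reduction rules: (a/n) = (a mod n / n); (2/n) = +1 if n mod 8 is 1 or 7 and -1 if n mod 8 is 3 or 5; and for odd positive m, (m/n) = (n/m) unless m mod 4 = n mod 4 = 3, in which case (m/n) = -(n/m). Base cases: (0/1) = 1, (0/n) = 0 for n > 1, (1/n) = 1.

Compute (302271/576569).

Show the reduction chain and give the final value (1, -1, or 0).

-1

reciprocity: (302271/576569) = +1·(576569/302271) since 302271 mod 4 = 3, 576569 mod 4 = 1; sign now +1
(576569/302271) = (274298/302271)   [reduce mod 302271]
274298 = 2^1·137149; (2/302271) = +1 since 302271 mod 8 = 7, so (274298/302271) = (+1)^1·(137149/302271); sign now +1
reciprocity: (137149/302271) = +1·(302271/137149) since 137149 mod 4 = 1, 302271 mod 4 = 3; sign now +1
(302271/137149) = (27973/137149)   [reduce mod 137149]
reciprocity: (27973/137149) = +1·(137149/27973) since 27973 mod 4 = 1, 137149 mod 4 = 1; sign now +1
(137149/27973) = (25257/27973)   [reduce mod 27973]
reciprocity: (25257/27973) = +1·(27973/25257) since 25257 mod 4 = 1, 27973 mod 4 = 1; sign now +1
(27973/25257) = (2716/25257)   [reduce mod 25257]
2716 = 2^2·679; (2/25257) = +1 since 25257 mod 8 = 1, so (2716/25257) = (+1)^2·(679/25257); sign now +1
reciprocity: (679/25257) = +1·(25257/679) since 679 mod 4 = 3, 25257 mod 4 = 1; sign now +1
(25257/679) = (134/679)   [reduce mod 679]
134 = 2^1·67; (2/679) = +1 since 679 mod 8 = 7, so (134/679) = (+1)^1·(67/679); sign now +1
reciprocity: (67/679) = -1·(679/67) since 67 mod 4 = 3, 679 mod 4 = 3; sign now -1
(679/67) = (9/67)   [reduce mod 67]
reciprocity: (9/67) = +1·(67/9) since 9 mod 4 = 1, 67 mod 4 = 3; sign now -1
(67/9) = (4/9)   [reduce mod 9]
4 = 2^2·1; (2/9) = +1 since 9 mod 8 = 1, so (4/9) = (+1)^2·(1/9); sign now -1
(1/9) = 1; final value = sign = -1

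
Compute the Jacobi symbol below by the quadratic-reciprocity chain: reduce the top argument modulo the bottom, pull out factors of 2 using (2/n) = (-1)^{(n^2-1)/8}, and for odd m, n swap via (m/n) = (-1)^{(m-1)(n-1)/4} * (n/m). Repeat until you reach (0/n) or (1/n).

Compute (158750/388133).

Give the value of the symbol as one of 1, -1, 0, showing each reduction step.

factor out 2^1: 158750 = 2^1·79375; with 388133 mod 8 = 5, (2/388133) = -1; sign now -1; continue with (79375/388133)
flip (79375/388133) -> (388133/79375): both odd, 79375 mod 4 = 3, 388133 mod 4 = 1, so the flip contributes +1; sign now -1
(388133/79375): 388133 mod 79375 = 70633, so (388133/79375) = (70633/79375)
flip (70633/79375) -> (79375/70633): both odd, 70633 mod 4 = 1, 79375 mod 4 = 3, so the flip contributes +1; sign now -1
(79375/70633): 79375 mod 70633 = 8742, so (79375/70633) = (8742/70633)
factor out 2^1: 8742 = 2^1·4371; with 70633 mod 8 = 1, (2/70633) = +1; sign now -1; continue with (4371/70633)
flip (4371/70633) -> (70633/4371): both odd, 4371 mod 4 = 3, 70633 mod 4 = 1, so the flip contributes +1; sign now -1
(70633/4371): 70633 mod 4371 = 697, so (70633/4371) = (697/4371)
flip (697/4371) -> (4371/697): both odd, 697 mod 4 = 1, 4371 mod 4 = 3, so the flip contributes +1; sign now -1
(4371/697): 4371 mod 697 = 189, so (4371/697) = (189/697)
flip (189/697) -> (697/189): both odd, 189 mod 4 = 1, 697 mod 4 = 1, so the flip contributes +1; sign now -1
(697/189): 697 mod 189 = 130, so (697/189) = (130/189)
factor out 2^1: 130 = 2^1·65; with 189 mod 8 = 5, (2/189) = -1; sign now +1; continue with (65/189)
flip (65/189) -> (189/65): both odd, 65 mod 4 = 1, 189 mod 4 = 1, so the flip contributes +1; sign now +1
(189/65): 189 mod 65 = 59, so (189/65) = (59/65)
flip (59/65) -> (65/59): both odd, 59 mod 4 = 3, 65 mod 4 = 1, so the flip contributes +1; sign now +1
(65/59): 65 mod 59 = 6, so (65/59) = (6/59)
factor out 2^1: 6 = 2^1·3; with 59 mod 8 = 3, (2/59) = -1; sign now -1; continue with (3/59)
flip (3/59) -> (59/3): both odd, 3 mod 4 = 3, 59 mod 4 = 3, so the flip contributes -1; sign now +1
(59/3): 59 mod 3 = 2, so (59/3) = (2/3)
factor out 2^1: 2 = 2^1·1; with 3 mod 8 = 3, (2/3) = -1; sign now -1; continue with (1/3)
reached (1/3) = 1, so the symbol is -1

-1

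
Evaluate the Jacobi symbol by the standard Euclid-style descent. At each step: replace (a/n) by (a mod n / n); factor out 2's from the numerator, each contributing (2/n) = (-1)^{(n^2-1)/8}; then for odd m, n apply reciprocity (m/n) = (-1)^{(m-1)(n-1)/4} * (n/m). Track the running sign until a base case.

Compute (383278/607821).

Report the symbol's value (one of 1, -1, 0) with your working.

383278 = 2^1·191639; (2/607821) = -1 since 607821 mod 8 = 5, so (383278/607821) = (-1)^1·(191639/607821); sign now -1
reciprocity: (191639/607821) = +1·(607821/191639) since 191639 mod 4 = 3, 607821 mod 4 = 1; sign now -1
(607821/191639) = (32904/191639)   [reduce mod 191639]
32904 = 2^3·4113; (2/191639) = +1 since 191639 mod 8 = 7, so (32904/191639) = (+1)^3·(4113/191639); sign now -1
reciprocity: (4113/191639) = +1·(191639/4113) since 4113 mod 4 = 1, 191639 mod 4 = 3; sign now -1
(191639/4113) = (2441/4113)   [reduce mod 4113]
reciprocity: (2441/4113) = +1·(4113/2441) since 2441 mod 4 = 1, 4113 mod 4 = 1; sign now -1
(4113/2441) = (1672/2441)   [reduce mod 2441]
1672 = 2^3·209; (2/2441) = +1 since 2441 mod 8 = 1, so (1672/2441) = (+1)^3·(209/2441); sign now -1
reciprocity: (209/2441) = +1·(2441/209) since 209 mod 4 = 1, 2441 mod 4 = 1; sign now -1
(2441/209) = (142/209)   [reduce mod 209]
142 = 2^1·71; (2/209) = +1 since 209 mod 8 = 1, so (142/209) = (+1)^1·(71/209); sign now -1
reciprocity: (71/209) = +1·(209/71) since 71 mod 4 = 3, 209 mod 4 = 1; sign now -1
(209/71) = (67/71)   [reduce mod 71]
reciprocity: (67/71) = -1·(71/67) since 67 mod 4 = 3, 71 mod 4 = 3; sign now +1
(71/67) = (4/67)   [reduce mod 67]
4 = 2^2·1; (2/67) = -1 since 67 mod 8 = 3, so (4/67) = (-1)^2·(1/67); sign now +1
(1/67) = 1; final value = sign = +1

1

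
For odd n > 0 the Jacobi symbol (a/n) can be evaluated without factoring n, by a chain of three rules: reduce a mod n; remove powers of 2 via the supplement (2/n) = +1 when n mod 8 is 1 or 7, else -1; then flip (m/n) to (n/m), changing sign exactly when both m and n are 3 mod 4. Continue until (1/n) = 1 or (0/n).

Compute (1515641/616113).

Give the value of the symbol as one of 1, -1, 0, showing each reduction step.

(1515641/616113): 1515641 mod 616113 = 283415, so (1515641/616113) = (283415/616113)
flip (283415/616113) -> (616113/283415): both odd, 283415 mod 4 = 3, 616113 mod 4 = 1, so the flip contributes +1; sign now +1
(616113/283415): 616113 mod 283415 = 49283, so (616113/283415) = (49283/283415)
flip (49283/283415) -> (283415/49283): both odd, 49283 mod 4 = 3, 283415 mod 4 = 3, so the flip contributes -1; sign now -1
(283415/49283): 283415 mod 49283 = 37000, so (283415/49283) = (37000/49283)
factor out 2^3: 37000 = 2^3·4625; with 49283 mod 8 = 3, (2/49283) = -1; sign now +1; continue with (4625/49283)
flip (4625/49283) -> (49283/4625): both odd, 4625 mod 4 = 1, 49283 mod 4 = 3, so the flip contributes +1; sign now +1
(49283/4625): 49283 mod 4625 = 3033, so (49283/4625) = (3033/4625)
flip (3033/4625) -> (4625/3033): both odd, 3033 mod 4 = 1, 4625 mod 4 = 1, so the flip contributes +1; sign now +1
(4625/3033): 4625 mod 3033 = 1592, so (4625/3033) = (1592/3033)
factor out 2^3: 1592 = 2^3·199; with 3033 mod 8 = 1, (2/3033) = +1; sign now +1; continue with (199/3033)
flip (199/3033) -> (3033/199): both odd, 199 mod 4 = 3, 3033 mod 4 = 1, so the flip contributes +1; sign now +1
(3033/199): 3033 mod 199 = 48, so (3033/199) = (48/199)
factor out 2^4: 48 = 2^4·3; with 199 mod 8 = 7, (2/199) = +1; sign now +1; continue with (3/199)
flip (3/199) -> (199/3): both odd, 3 mod 4 = 3, 199 mod 4 = 3, so the flip contributes -1; sign now -1
(199/3): 199 mod 3 = 1, so (199/3) = (1/3)
reached (1/3) = 1, so the symbol is -1

-1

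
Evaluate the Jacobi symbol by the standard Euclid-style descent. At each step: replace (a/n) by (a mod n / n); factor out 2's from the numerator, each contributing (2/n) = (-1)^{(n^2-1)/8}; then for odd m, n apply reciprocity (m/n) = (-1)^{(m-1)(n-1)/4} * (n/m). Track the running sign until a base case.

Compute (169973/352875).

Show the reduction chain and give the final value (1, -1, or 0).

flip (169973/352875) -> (352875/169973): both odd, 169973 mod 4 = 1, 352875 mod 4 = 3, so the flip contributes +1; sign now +1
(352875/169973): 352875 mod 169973 = 12929, so (352875/169973) = (12929/169973)
flip (12929/169973) -> (169973/12929): both odd, 12929 mod 4 = 1, 169973 mod 4 = 1, so the flip contributes +1; sign now +1
(169973/12929): 169973 mod 12929 = 1896, so (169973/12929) = (1896/12929)
factor out 2^3: 1896 = 2^3·237; with 12929 mod 8 = 1, (2/12929) = +1; sign now +1; continue with (237/12929)
flip (237/12929) -> (12929/237): both odd, 237 mod 4 = 1, 12929 mod 4 = 1, so the flip contributes +1; sign now +1
(12929/237): 12929 mod 237 = 131, so (12929/237) = (131/237)
flip (131/237) -> (237/131): both odd, 131 mod 4 = 3, 237 mod 4 = 1, so the flip contributes +1; sign now +1
(237/131): 237 mod 131 = 106, so (237/131) = (106/131)
factor out 2^1: 106 = 2^1·53; with 131 mod 8 = 3, (2/131) = -1; sign now -1; continue with (53/131)
flip (53/131) -> (131/53): both odd, 53 mod 4 = 1, 131 mod 4 = 3, so the flip contributes +1; sign now -1
(131/53): 131 mod 53 = 25, so (131/53) = (25/53)
flip (25/53) -> (53/25): both odd, 25 mod 4 = 1, 53 mod 4 = 1, so the flip contributes +1; sign now -1
(53/25): 53 mod 25 = 3, so (53/25) = (3/25)
flip (3/25) -> (25/3): both odd, 3 mod 4 = 3, 25 mod 4 = 1, so the flip contributes +1; sign now -1
(25/3): 25 mod 3 = 1, so (25/3) = (1/3)
reached (1/3) = 1, so the symbol is -1

-1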